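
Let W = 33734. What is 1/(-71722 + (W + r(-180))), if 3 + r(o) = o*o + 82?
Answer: -1/5509 ≈ -0.00018152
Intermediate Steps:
r(o) = 79 + o² (r(o) = -3 + (o*o + 82) = -3 + (o² + 82) = -3 + (82 + o²) = 79 + o²)
1/(-71722 + (W + r(-180))) = 1/(-71722 + (33734 + (79 + (-180)²))) = 1/(-71722 + (33734 + (79 + 32400))) = 1/(-71722 + (33734 + 32479)) = 1/(-71722 + 66213) = 1/(-5509) = -1/5509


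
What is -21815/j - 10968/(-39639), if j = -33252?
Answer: 409810907/439358676 ≈ 0.93275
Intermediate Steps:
-21815/j - 10968/(-39639) = -21815/(-33252) - 10968/(-39639) = -21815*(-1/33252) - 10968*(-1/39639) = 21815/33252 + 3656/13213 = 409810907/439358676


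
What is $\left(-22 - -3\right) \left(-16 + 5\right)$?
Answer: $209$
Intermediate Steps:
$\left(-22 - -3\right) \left(-16 + 5\right) = \left(-22 + 3\right) \left(-11\right) = \left(-19\right) \left(-11\right) = 209$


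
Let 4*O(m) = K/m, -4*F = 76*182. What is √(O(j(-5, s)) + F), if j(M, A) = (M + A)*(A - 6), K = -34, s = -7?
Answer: I*√84155214/156 ≈ 58.805*I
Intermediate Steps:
j(M, A) = (-6 + A)*(A + M) (j(M, A) = (A + M)*(-6 + A) = (-6 + A)*(A + M))
F = -3458 (F = -19*182 = -¼*13832 = -3458)
O(m) = -17/(2*m) (O(m) = (-34/m)/4 = -17/(2*m))
√(O(j(-5, s)) + F) = √(-17/(2*((-7)² - 6*(-7) - 6*(-5) - 7*(-5))) - 3458) = √(-17/(2*(49 + 42 + 30 + 35)) - 3458) = √(-17/2/156 - 3458) = √(-17/2*1/156 - 3458) = √(-17/312 - 3458) = √(-1078913/312) = I*√84155214/156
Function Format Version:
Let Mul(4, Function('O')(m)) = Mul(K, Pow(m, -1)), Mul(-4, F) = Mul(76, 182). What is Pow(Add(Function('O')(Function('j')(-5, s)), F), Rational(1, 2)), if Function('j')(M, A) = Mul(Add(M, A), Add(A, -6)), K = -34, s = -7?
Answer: Mul(Rational(1, 156), I, Pow(84155214, Rational(1, 2))) ≈ Mul(58.805, I)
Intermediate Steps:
Function('j')(M, A) = Mul(Add(-6, A), Add(A, M)) (Function('j')(M, A) = Mul(Add(A, M), Add(-6, A)) = Mul(Add(-6, A), Add(A, M)))
F = -3458 (F = Mul(Rational(-1, 4), Mul(76, 182)) = Mul(Rational(-1, 4), 13832) = -3458)
Function('O')(m) = Mul(Rational(-17, 2), Pow(m, -1)) (Function('O')(m) = Mul(Rational(1, 4), Mul(-34, Pow(m, -1))) = Mul(Rational(-17, 2), Pow(m, -1)))
Pow(Add(Function('O')(Function('j')(-5, s)), F), Rational(1, 2)) = Pow(Add(Mul(Rational(-17, 2), Pow(Add(Pow(-7, 2), Mul(-6, -7), Mul(-6, -5), Mul(-7, -5)), -1)), -3458), Rational(1, 2)) = Pow(Add(Mul(Rational(-17, 2), Pow(Add(49, 42, 30, 35), -1)), -3458), Rational(1, 2)) = Pow(Add(Mul(Rational(-17, 2), Pow(156, -1)), -3458), Rational(1, 2)) = Pow(Add(Mul(Rational(-17, 2), Rational(1, 156)), -3458), Rational(1, 2)) = Pow(Add(Rational(-17, 312), -3458), Rational(1, 2)) = Pow(Rational(-1078913, 312), Rational(1, 2)) = Mul(Rational(1, 156), I, Pow(84155214, Rational(1, 2)))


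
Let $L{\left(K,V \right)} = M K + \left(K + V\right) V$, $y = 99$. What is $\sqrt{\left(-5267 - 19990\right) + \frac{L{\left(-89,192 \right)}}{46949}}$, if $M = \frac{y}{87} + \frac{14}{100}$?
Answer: $\frac{i \sqrt{4681912052343892814}}{13615210} \approx 158.92 i$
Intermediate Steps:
$M = \frac{1853}{1450}$ ($M = \frac{99}{87} + \frac{14}{100} = 99 \cdot \frac{1}{87} + 14 \cdot \frac{1}{100} = \frac{33}{29} + \frac{7}{50} = \frac{1853}{1450} \approx 1.2779$)
$L{\left(K,V \right)} = \frac{1853 K}{1450} + V \left(K + V\right)$ ($L{\left(K,V \right)} = \frac{1853 K}{1450} + \left(K + V\right) V = \frac{1853 K}{1450} + V \left(K + V\right)$)
$\sqrt{\left(-5267 - 19990\right) + \frac{L{\left(-89,192 \right)}}{46949}} = \sqrt{\left(-5267 - 19990\right) + \frac{192^{2} + \frac{1853}{1450} \left(-89\right) - 17088}{46949}} = \sqrt{-25257 + \left(36864 - \frac{164917}{1450} - 17088\right) \frac{1}{46949}} = \sqrt{-25257 + \frac{28510283}{1450} \cdot \frac{1}{46949}} = \sqrt{-25257 + \frac{28510283}{68076050}} = \sqrt{- \frac{1719368284567}{68076050}} = \frac{i \sqrt{4681912052343892814}}{13615210}$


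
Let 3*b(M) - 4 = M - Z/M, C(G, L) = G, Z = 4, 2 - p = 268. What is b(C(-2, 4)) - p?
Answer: 802/3 ≈ 267.33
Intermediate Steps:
p = -266 (p = 2 - 1*268 = 2 - 268 = -266)
b(M) = 4/3 - 4/(3*M) + M/3 (b(M) = 4/3 + (M - 4/M)/3 = 4/3 + (-4/(3*M) + M/3) = 4/3 - 4/(3*M) + M/3)
b(C(-2, 4)) - p = (1/3)*(-4 - 2*(4 - 2))/(-2) - 1*(-266) = (1/3)*(-1/2)*(-4 - 2*2) + 266 = (1/3)*(-1/2)*(-4 - 4) + 266 = (1/3)*(-1/2)*(-8) + 266 = 4/3 + 266 = 802/3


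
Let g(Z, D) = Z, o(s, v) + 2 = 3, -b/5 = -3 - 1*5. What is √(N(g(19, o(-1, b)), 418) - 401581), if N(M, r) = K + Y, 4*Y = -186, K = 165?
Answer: 5*I*√64234/2 ≈ 633.61*I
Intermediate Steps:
b = 40 (b = -5*(-3 - 1*5) = -5*(-3 - 5) = -5*(-8) = 40)
o(s, v) = 1 (o(s, v) = -2 + 3 = 1)
Y = -93/2 (Y = (¼)*(-186) = -93/2 ≈ -46.500)
N(M, r) = 237/2 (N(M, r) = 165 - 93/2 = 237/2)
√(N(g(19, o(-1, b)), 418) - 401581) = √(237/2 - 401581) = √(-802925/2) = 5*I*√64234/2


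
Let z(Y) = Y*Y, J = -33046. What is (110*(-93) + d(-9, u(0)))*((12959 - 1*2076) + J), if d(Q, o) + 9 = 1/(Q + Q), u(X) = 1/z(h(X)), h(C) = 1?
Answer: 4084707389/18 ≈ 2.2693e+8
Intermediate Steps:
z(Y) = Y²
u(X) = 1 (u(X) = 1/(1²) = 1/1 = 1)
d(Q, o) = -9 + 1/(2*Q) (d(Q, o) = -9 + 1/(Q + Q) = -9 + 1/(2*Q))
(110*(-93) + d(-9, u(0)))*((12959 - 1*2076) + J) = (110*(-93) + (-9 + (½)/(-9)))*((12959 - 1*2076) - 33046) = (-10230 + (-9 + (½)*(-⅑)))*((12959 - 2076) - 33046) = (-10230 + (-9 - 1/18))*(10883 - 33046) = (-10230 - 163/18)*(-22163) = -184303/18*(-22163) = 4084707389/18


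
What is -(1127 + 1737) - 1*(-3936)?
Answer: 1072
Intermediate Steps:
-(1127 + 1737) - 1*(-3936) = -1*2864 + 3936 = -2864 + 3936 = 1072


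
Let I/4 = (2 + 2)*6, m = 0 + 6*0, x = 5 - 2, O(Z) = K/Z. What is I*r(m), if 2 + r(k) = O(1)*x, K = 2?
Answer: 384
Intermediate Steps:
O(Z) = 2/Z
x = 3
m = 0 (m = 0 + 0 = 0)
I = 96 (I = 4*((2 + 2)*6) = 4*(4*6) = 4*24 = 96)
r(k) = 4 (r(k) = -2 + (2/1)*3 = -2 + (2*1)*3 = -2 + 2*3 = -2 + 6 = 4)
I*r(m) = 96*4 = 384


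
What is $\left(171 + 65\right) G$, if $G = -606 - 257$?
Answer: $-203668$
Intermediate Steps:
$G = -863$
$\left(171 + 65\right) G = \left(171 + 65\right) \left(-863\right) = 236 \left(-863\right) = -203668$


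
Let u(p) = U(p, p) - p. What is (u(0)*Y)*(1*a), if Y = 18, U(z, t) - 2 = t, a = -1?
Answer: -36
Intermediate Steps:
U(z, t) = 2 + t
u(p) = 2 (u(p) = (2 + p) - p = 2)
(u(0)*Y)*(1*a) = (2*18)*(1*(-1)) = 36*(-1) = -36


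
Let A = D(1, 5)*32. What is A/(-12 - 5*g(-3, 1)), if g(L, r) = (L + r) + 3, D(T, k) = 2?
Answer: -64/17 ≈ -3.7647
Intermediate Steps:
g(L, r) = 3 + L + r
A = 64 (A = 2*32 = 64)
A/(-12 - 5*g(-3, 1)) = 64/(-12 - 5*(3 - 3 + 1)) = 64/(-12 - 5*1) = 64/(-12 - 5) = 64/(-17) = -1/17*64 = -64/17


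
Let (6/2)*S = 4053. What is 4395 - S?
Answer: 3044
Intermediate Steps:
S = 1351 (S = (⅓)*4053 = 1351)
4395 - S = 4395 - 1*1351 = 4395 - 1351 = 3044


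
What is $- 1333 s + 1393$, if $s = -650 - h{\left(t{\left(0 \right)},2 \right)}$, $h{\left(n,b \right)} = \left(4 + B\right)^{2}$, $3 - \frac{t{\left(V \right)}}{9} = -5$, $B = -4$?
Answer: $867843$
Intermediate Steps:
$t{\left(V \right)} = 72$ ($t{\left(V \right)} = 27 - -45 = 27 + 45 = 72$)
$h{\left(n,b \right)} = 0$ ($h{\left(n,b \right)} = \left(4 - 4\right)^{2} = 0^{2} = 0$)
$s = -650$ ($s = -650 - 0 = -650 + 0 = -650$)
$- 1333 s + 1393 = \left(-1333\right) \left(-650\right) + 1393 = 866450 + 1393 = 867843$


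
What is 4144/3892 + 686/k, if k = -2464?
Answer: 19237/24464 ≈ 0.78634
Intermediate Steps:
4144/3892 + 686/k = 4144/3892 + 686/(-2464) = 4144*(1/3892) + 686*(-1/2464) = 148/139 - 49/176 = 19237/24464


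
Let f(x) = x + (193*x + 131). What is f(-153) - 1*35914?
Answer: -65465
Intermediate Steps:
f(x) = 131 + 194*x (f(x) = x + (131 + 193*x) = 131 + 194*x)
f(-153) - 1*35914 = (131 + 194*(-153)) - 1*35914 = (131 - 29682) - 35914 = -29551 - 35914 = -65465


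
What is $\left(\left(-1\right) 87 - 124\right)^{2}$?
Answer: $44521$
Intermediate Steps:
$\left(\left(-1\right) 87 - 124\right)^{2} = \left(-87 - 124\right)^{2} = \left(-211\right)^{2} = 44521$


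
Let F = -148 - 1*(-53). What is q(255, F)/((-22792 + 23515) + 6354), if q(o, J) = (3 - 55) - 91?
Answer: -143/7077 ≈ -0.020206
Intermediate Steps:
F = -95 (F = -148 + 53 = -95)
q(o, J) = -143 (q(o, J) = -52 - 91 = -143)
q(255, F)/((-22792 + 23515) + 6354) = -143/((-22792 + 23515) + 6354) = -143/(723 + 6354) = -143/7077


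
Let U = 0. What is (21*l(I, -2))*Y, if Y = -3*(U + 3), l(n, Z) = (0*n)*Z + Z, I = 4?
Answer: 378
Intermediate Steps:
l(n, Z) = Z (l(n, Z) = 0*Z + Z = 0 + Z = Z)
Y = -9 (Y = -3*(0 + 3) = -3*3 = -9)
(21*l(I, -2))*Y = (21*(-2))*(-9) = -42*(-9) = 378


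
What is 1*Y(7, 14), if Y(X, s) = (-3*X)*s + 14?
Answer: -280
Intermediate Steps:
Y(X, s) = 14 - 3*X*s (Y(X, s) = -3*X*s + 14 = 14 - 3*X*s)
1*Y(7, 14) = 1*(14 - 3*7*14) = 1*(14 - 294) = 1*(-280) = -280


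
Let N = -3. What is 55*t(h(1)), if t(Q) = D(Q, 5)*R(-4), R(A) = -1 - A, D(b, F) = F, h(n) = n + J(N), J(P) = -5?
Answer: 825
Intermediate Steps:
h(n) = -5 + n (h(n) = n - 5 = -5 + n)
t(Q) = 15 (t(Q) = 5*(-1 - 1*(-4)) = 5*(-1 + 4) = 5*3 = 15)
55*t(h(1)) = 55*15 = 825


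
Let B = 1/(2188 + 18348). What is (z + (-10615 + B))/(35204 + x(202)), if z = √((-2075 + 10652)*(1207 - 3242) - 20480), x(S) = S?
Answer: -3460153/11541232 + 5*I*√698987/35406 ≈ -0.29981 + 0.11807*I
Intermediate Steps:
z = 5*I*√698987 (z = √(8577*(-2035) - 20480) = √(-17454195 - 20480) = √(-17474675) = 5*I*√698987 ≈ 4180.3*I)
B = 1/20536 ≈ 4.8695e-5
(z + (-10615 + B))/(35204 + x(202)) = (5*I*√698987 + (-10615 + 1/20536))/(35204 + 202) = (5*I*√698987 - 217989639/20536)/35406 = (-217989639/20536 + 5*I*√698987)*(1/35406) = -3460153/11541232 + 5*I*√698987/35406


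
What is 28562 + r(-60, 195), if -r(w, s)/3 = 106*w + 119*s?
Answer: -21973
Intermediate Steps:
r(w, s) = -357*s - 318*w (r(w, s) = -3*(106*w + 119*s) = -357*s - 318*w)
28562 + r(-60, 195) = 28562 + (-357*195 - 318*(-60)) = 28562 + (-69615 + 19080) = 28562 - 50535 = -21973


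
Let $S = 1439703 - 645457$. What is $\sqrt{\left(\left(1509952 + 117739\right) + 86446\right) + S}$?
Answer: $\sqrt{2508383} \approx 1583.8$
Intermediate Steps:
$S = 794246$ ($S = 1439703 - 645457 = 794246$)
$\sqrt{\left(\left(1509952 + 117739\right) + 86446\right) + S} = \sqrt{\left(\left(1509952 + 117739\right) + 86446\right) + 794246} = \sqrt{\left(1627691 + 86446\right) + 794246} = \sqrt{1714137 + 794246} = \sqrt{2508383}$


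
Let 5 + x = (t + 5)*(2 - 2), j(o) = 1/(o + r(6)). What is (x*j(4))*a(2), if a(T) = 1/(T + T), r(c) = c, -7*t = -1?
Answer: -⅛ ≈ -0.12500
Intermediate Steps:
t = ⅐ (t = -⅐*(-1) = ⅐ ≈ 0.14286)
a(T) = 1/(2*T)
j(o) = 1/(6 + o) (j(o) = 1/(o + 6) = 1/(6 + o))
x = -5 (x = -5 + (⅐ + 5)*(2 - 2) = -5 + (36/7)*0 = -5 + 0 = -5)
(x*j(4))*a(2) = (-5/(6 + 4))*((½)/2) = (-5/10)*((½)*(½)) = -5*⅒*(¼) = -½*¼ = -⅛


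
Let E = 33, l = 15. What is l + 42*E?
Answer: 1401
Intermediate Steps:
l + 42*E = 15 + 42*33 = 15 + 1386 = 1401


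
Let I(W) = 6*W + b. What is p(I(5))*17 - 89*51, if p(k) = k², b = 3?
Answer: 13974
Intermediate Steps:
I(W) = 3 + 6*W (I(W) = 6*W + 3 = 3 + 6*W)
p(I(5))*17 - 89*51 = (3 + 6*5)²*17 - 89*51 = (3 + 30)²*17 - 4539 = 33²*17 - 4539 = 1089*17 - 4539 = 18513 - 4539 = 13974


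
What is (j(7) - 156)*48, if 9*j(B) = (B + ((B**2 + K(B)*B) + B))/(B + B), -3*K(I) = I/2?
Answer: -67204/9 ≈ -7467.1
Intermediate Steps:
K(I) = -I/6 (K(I) = -I/(3*2) = -I/6)
j(B) = (2*B + 5*B**2/6)/(18*B) (j(B) = ((B + ((B**2 + (-B/6)*B) + B))/(B + B))/9 = ((B + ((B**2 - B**2/6) + B))/((2*B)))/9 = ((B + (5*B**2/6 + B))*(1/(2*B)))/9 = ((B + (B + 5*B**2/6))*(1/(2*B)))/9 = ((2*B + 5*B**2/6)*(1/(2*B)))/9 = ((2*B + 5*B**2/6)/(2*B))/9 = (2*B + 5*B**2/6)/(18*B))
(j(7) - 156)*48 = ((1/9 + (5/108)*7) - 156)*48 = ((1/9 + 35/108) - 156)*48 = (47/108 - 156)*48 = -16801/108*48 = -67204/9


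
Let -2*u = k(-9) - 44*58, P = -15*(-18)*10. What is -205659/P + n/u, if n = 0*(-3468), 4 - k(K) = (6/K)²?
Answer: -7617/100 ≈ -76.170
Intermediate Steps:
k(K) = 4 - 36/K² (k(K) = 4 - (6/K)² = 4 - 36/K²)
P = 2700 (P = 270*10 = 2700)
u = 11468/9 (u = -((4 - 36/(-9)²) - 44*58)/2 = -((4 - 36*1/81) - 2552)/2 = -((4 - 4/9) - 2552)/2 = -(32/9 - 2552)/2 = -½*(-22936/9) = 11468/9 ≈ 1274.2)
n = 0
-205659/P + n/u = -205659/2700 + 0/(11468/9) = -205659*1/2700 + 0*(9/11468) = -7617/100 + 0 = -7617/100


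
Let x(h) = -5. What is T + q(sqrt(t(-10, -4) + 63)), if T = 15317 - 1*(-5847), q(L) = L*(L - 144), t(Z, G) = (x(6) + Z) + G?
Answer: 21208 - 288*sqrt(11) ≈ 20253.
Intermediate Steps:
t(Z, G) = -5 + G + Z (t(Z, G) = (-5 + Z) + G = -5 + G + Z)
q(L) = L*(-144 + L)
T = 21164 (T = 15317 + 5847 = 21164)
T + q(sqrt(t(-10, -4) + 63)) = 21164 + sqrt((-5 - 4 - 10) + 63)*(-144 + sqrt((-5 - 4 - 10) + 63)) = 21164 + sqrt(-19 + 63)*(-144 + sqrt(-19 + 63)) = 21164 + sqrt(44)*(-144 + sqrt(44)) = 21164 + (2*sqrt(11))*(-144 + 2*sqrt(11)) = 21164 + 2*sqrt(11)*(-144 + 2*sqrt(11))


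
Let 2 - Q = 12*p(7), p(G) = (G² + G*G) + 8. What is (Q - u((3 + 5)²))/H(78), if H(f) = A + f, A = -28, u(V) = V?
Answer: -667/25 ≈ -26.680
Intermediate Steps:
p(G) = 8 + 2*G² (p(G) = (G² + G²) + 8 = 2*G² + 8 = 8 + 2*G²)
Q = -1270 (Q = 2 - 12*(8 + 2*7²) = 2 - 12*(8 + 2*49) = 2 - 12*(8 + 98) = 2 - 12*106 = 2 - 1*1272 = 2 - 1272 = -1270)
H(f) = -28 + f
(Q - u((3 + 5)²))/H(78) = (-1270 - (3 + 5)²)/(-28 + 78) = (-1270 - 1*8²)/50 = (-1270 - 1*64)*(1/50) = (-1270 - 64)*(1/50) = -1334*1/50 = -667/25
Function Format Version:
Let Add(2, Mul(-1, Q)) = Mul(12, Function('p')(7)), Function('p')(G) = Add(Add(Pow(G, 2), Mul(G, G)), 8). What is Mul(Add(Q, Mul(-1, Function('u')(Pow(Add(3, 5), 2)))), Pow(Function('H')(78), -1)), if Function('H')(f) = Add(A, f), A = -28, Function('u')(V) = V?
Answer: Rational(-667, 25) ≈ -26.680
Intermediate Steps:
Function('p')(G) = Add(8, Mul(2, Pow(G, 2))) (Function('p')(G) = Add(Add(Pow(G, 2), Pow(G, 2)), 8) = Add(Mul(2, Pow(G, 2)), 8) = Add(8, Mul(2, Pow(G, 2))))
Q = -1270 (Q = Add(2, Mul(-1, Mul(12, Add(8, Mul(2, Pow(7, 2)))))) = Add(2, Mul(-1, Mul(12, Add(8, Mul(2, 49))))) = Add(2, Mul(-1, Mul(12, Add(8, 98)))) = Add(2, Mul(-1, Mul(12, 106))) = Add(2, Mul(-1, 1272)) = Add(2, -1272) = -1270)
Function('H')(f) = Add(-28, f)
Mul(Add(Q, Mul(-1, Function('u')(Pow(Add(3, 5), 2)))), Pow(Function('H')(78), -1)) = Mul(Add(-1270, Mul(-1, Pow(Add(3, 5), 2))), Pow(Add(-28, 78), -1)) = Mul(Add(-1270, Mul(-1, Pow(8, 2))), Pow(50, -1)) = Mul(Add(-1270, Mul(-1, 64)), Rational(1, 50)) = Mul(Add(-1270, -64), Rational(1, 50)) = Mul(-1334, Rational(1, 50)) = Rational(-667, 25)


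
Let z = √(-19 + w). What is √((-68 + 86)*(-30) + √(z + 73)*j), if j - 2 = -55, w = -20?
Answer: √(-540 - 53*√(73 + I*√39)) ≈ 0.307 - 31.517*I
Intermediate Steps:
z = I*√39 (z = √(-19 - 20) = √(-39) = I*√39 ≈ 6.245*I)
j = -53 (j = 2 - 55 = -53)
√((-68 + 86)*(-30) + √(z + 73)*j) = √((-68 + 86)*(-30) + √(I*√39 + 73)*(-53)) = √(18*(-30) + √(73 + I*√39)*(-53)) = √(-540 - 53*√(73 + I*√39))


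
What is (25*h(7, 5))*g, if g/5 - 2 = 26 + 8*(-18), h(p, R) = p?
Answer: -101500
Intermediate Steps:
g = -580 (g = 10 + 5*(26 + 8*(-18)) = 10 + 5*(26 - 144) = 10 + 5*(-118) = 10 - 590 = -580)
(25*h(7, 5))*g = (25*7)*(-580) = 175*(-580) = -101500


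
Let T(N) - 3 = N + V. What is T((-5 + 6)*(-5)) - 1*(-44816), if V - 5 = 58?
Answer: 44877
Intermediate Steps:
V = 63 (V = 5 + 58 = 63)
T(N) = 66 + N (T(N) = 3 + (N + 63) = 3 + (63 + N) = 66 + N)
T((-5 + 6)*(-5)) - 1*(-44816) = (66 + (-5 + 6)*(-5)) - 1*(-44816) = (66 + 1*(-5)) + 44816 = (66 - 5) + 44816 = 61 + 44816 = 44877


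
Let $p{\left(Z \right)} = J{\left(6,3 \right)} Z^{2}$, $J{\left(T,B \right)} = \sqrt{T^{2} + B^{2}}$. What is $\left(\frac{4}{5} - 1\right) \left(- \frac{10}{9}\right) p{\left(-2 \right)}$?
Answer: $\frac{8 \sqrt{5}}{3} \approx 5.9628$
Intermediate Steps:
$J{\left(T,B \right)} = \sqrt{B^{2} + T^{2}}$
$p{\left(Z \right)} = 3 \sqrt{5} Z^{2}$ ($p{\left(Z \right)} = \sqrt{3^{2} + 6^{2}} Z^{2} = \sqrt{9 + 36} Z^{2} = \sqrt{45} Z^{2} = 3 \sqrt{5} Z^{2}$)
$\left(\frac{4}{5} - 1\right) \left(- \frac{10}{9}\right) p{\left(-2 \right)} = \left(\frac{4}{5} - 1\right) \left(- \frac{10}{9}\right) 3 \sqrt{5} \left(-2\right)^{2} = \left(4 \cdot \frac{1}{5} - 1\right) \left(\left(-10\right) \frac{1}{9}\right) 3 \sqrt{5} \cdot 4 = \left(\frac{4}{5} - 1\right) \left(- \frac{10}{9}\right) 12 \sqrt{5} = \left(- \frac{1}{5}\right) \left(- \frac{10}{9}\right) 12 \sqrt{5} = \frac{2 \cdot 12 \sqrt{5}}{9} = \frac{8 \sqrt{5}}{3}$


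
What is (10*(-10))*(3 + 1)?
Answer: -400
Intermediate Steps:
(10*(-10))*(3 + 1) = -100*4 = -400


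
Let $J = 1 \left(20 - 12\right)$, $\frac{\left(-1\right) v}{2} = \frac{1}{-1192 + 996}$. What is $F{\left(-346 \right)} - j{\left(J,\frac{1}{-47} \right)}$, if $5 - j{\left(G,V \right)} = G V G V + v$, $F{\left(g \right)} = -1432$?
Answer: $- \frac{311076153}{216482} \approx -1437.0$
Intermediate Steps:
$v = \frac{1}{98}$ ($v = - \frac{2}{-1192 + 996} = - \frac{2}{-196} = \left(-2\right) \left(- \frac{1}{196}\right) = \frac{1}{98} \approx 0.010204$)
$J = 8$ ($J = 1 \cdot 8 = 8$)
$j{\left(G,V \right)} = \frac{489}{98} - G^{2} V^{2}$ ($j{\left(G,V \right)} = 5 - \left(G V G V + \frac{1}{98}\right) = 5 - \left(V G^{2} V + \frac{1}{98}\right) = 5 - \left(G^{2} V^{2} + \frac{1}{98}\right) = 5 - \left(\frac{1}{98} + G^{2} V^{2}\right) = \frac{489}{98} - G^{2} V^{2}$)
$F{\left(-346 \right)} - j{\left(J,\frac{1}{-47} \right)} = -1432 - \left(\frac{489}{98} - 8^{2} \left(\frac{1}{-47}\right)^{2}\right) = -1432 - \left(\frac{489}{98} - 64 \left(- \frac{1}{47}\right)^{2}\right) = -1432 - \left(\frac{489}{98} - 64 \cdot \frac{1}{2209}\right) = -1432 - \left(\frac{489}{98} - \frac{64}{2209}\right) = -1432 - \frac{1073929}{216482} = - \frac{311076153}{216482}$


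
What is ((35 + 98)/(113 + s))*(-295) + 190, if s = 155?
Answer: 11685/268 ≈ 43.601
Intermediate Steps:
((35 + 98)/(113 + s))*(-295) + 190 = ((35 + 98)/(113 + 155))*(-295) + 190 = (133/268)*(-295) + 190 = -39235/268 + 190 = 11685/268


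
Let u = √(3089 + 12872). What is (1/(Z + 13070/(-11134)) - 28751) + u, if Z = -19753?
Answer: -3161790199553/109971486 + √15961 ≈ -28625.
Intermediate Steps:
u = √15961 ≈ 126.34
(1/(Z + 13070/(-11134)) - 28751) + u = (1/(-19753 + 13070/(-11134)) - 28751) + √15961 = (1/(-19753 + 13070*(-1/11134)) - 28751) + √15961 = (1/(-19753 - 6535/5567) - 28751) + √15961 = (1/(-109971486/5567) - 28751) + √15961 = (-5567/109971486 - 28751) + √15961 = -3161790199553/109971486 + √15961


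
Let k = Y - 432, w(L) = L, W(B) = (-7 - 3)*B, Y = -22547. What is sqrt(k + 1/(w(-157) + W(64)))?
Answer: 2*I*sqrt(3649117102)/797 ≈ 151.59*I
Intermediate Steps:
W(B) = -10*B
k = -22979 (k = -22547 - 432 = -22979)
sqrt(k + 1/(w(-157) + W(64))) = sqrt(-22979 + 1/(-157 - 10*64)) = sqrt(-22979 + 1/(-157 - 640)) = sqrt(-22979 + 1/(-797)) = sqrt(-22979 - 1/797) = sqrt(-18314264/797) = 2*I*sqrt(3649117102)/797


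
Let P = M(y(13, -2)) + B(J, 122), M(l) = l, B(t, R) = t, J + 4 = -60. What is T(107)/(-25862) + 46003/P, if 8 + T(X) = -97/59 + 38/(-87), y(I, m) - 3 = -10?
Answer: -6106878291043/9425224866 ≈ -647.93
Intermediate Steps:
J = -64 (J = -4 - 60 = -64)
y(I, m) = -7 (y(I, m) = 3 - 10 = -7)
T(X) = -51745/5133 (T(X) = -8 + (-97/59 + 38/(-87)) = -8 + (-97*1/59 + 38*(-1/87)) = -8 + (-97/59 - 38/87) = -8 - 10681/5133 = -51745/5133)
P = -71 (P = -7 - 64 = -71)
T(107)/(-25862) + 46003/P = -51745/5133/(-25862) + 46003/(-71) = -51745/5133*(-1/25862) + 46003*(-1/71) = 51745/132749646 - 46003/71 = -6106878291043/9425224866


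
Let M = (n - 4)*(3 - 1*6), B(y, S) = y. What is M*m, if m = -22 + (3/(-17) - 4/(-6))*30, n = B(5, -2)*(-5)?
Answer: -10788/17 ≈ -634.59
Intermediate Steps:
n = -25 (n = 5*(-5) = -25)
m = -124/17 (m = -22 + (3*(-1/17) - 4*(-1/6))*30 = -22 + (-3/17 + 2/3)*30 = -22 + (25/51)*30 = -22 + 250/17 = -124/17 ≈ -7.2941)
M = 87 (M = (-25 - 4)*(3 - 1*6) = -29*(3 - 6) = -29*(-3) = 87)
M*m = 87*(-124/17) = -10788/17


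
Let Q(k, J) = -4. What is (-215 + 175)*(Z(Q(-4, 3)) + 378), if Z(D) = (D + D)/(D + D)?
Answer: -15160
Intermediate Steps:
Z(D) = 1 (Z(D) = (2*D)/((2*D)) = (2*D)*(1/(2*D)) = 1)
(-215 + 175)*(Z(Q(-4, 3)) + 378) = (-215 + 175)*(1 + 378) = -40*379 = -15160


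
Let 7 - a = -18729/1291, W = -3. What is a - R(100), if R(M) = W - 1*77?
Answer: 131046/1291 ≈ 101.51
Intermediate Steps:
a = 27766/1291 (a = 7 - (-18729)/1291 = 7 - 1*(-18729/1291) = 7 + 18729/1291 = 27766/1291 ≈ 21.507)
R(M) = -80 (R(M) = -3 - 1*77 = -3 - 77 = -80)
a - R(100) = 27766/1291 - 1*(-80) = 27766/1291 + 80 = 131046/1291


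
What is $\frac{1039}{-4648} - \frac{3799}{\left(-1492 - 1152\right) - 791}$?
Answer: $\frac{14088787}{15965880} \approx 0.88243$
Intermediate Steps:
$\frac{1039}{-4648} - \frac{3799}{\left(-1492 - 1152\right) - 791} = 1039 \left(- \frac{1}{4648}\right) - \frac{3799}{-2644 - 791} = - \frac{1039}{4648} - \frac{3799}{-3435} = - \frac{1039}{4648} - - \frac{3799}{3435} = - \frac{1039}{4648} + \frac{3799}{3435} = \frac{14088787}{15965880}$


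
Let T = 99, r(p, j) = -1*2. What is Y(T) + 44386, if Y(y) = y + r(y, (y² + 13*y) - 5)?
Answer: 44483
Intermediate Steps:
r(p, j) = -2
Y(y) = -2 + y (Y(y) = y - 2 = -2 + y)
Y(T) + 44386 = (-2 + 99) + 44386 = 97 + 44386 = 44483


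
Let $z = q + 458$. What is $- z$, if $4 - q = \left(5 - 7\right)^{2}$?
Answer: $-458$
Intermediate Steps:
$q = 0$ ($q = 4 - \left(5 - 7\right)^{2} = 4 - \left(-2\right)^{2} = 4 - 4 = 0$)
$z = 458$ ($z = 0 + 458 = 458$)
$- z = \left(-1\right) 458 = -458$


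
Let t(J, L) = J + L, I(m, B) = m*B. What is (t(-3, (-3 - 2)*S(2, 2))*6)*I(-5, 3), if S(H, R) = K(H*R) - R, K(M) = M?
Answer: 1170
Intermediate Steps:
S(H, R) = -R + H*R (S(H, R) = H*R - R = -R + H*R)
I(m, B) = B*m
(t(-3, (-3 - 2)*S(2, 2))*6)*I(-5, 3) = ((-3 + (-3 - 2)*(2*(-1 + 2)))*6)*(3*(-5)) = ((-3 - 10)*6)*(-15) = -13*6*(-15) = -78*(-15) = 1170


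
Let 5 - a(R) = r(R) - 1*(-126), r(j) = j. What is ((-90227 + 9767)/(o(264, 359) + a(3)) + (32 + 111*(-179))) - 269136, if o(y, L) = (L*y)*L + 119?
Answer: -9832184747827/34024579 ≈ -2.8897e+5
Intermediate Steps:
o(y, L) = 119 + y*L² (o(y, L) = y*L² + 119 = 119 + y*L²)
a(R) = -121 - R (a(R) = 5 - (R - 1*(-126)) = 5 - (R + 126) = 5 - (126 + R) = 5 + (-126 - R) = -121 - R)
((-90227 + 9767)/(o(264, 359) + a(3)) + (32 + 111*(-179))) - 269136 = ((-90227 + 9767)/((119 + 264*359²) + (-121 - 1*3)) + (32 + 111*(-179))) - 269136 = (-80460/((119 + 264*128881) + (-121 - 3)) + (32 - 19869)) - 269136 = (-80460/((119 + 34024584) - 124) - 19837) - 269136 = (-80460/(34024703 - 124) - 19837) - 269136 = (-80460/34024579 - 19837) - 269136 = -674945654083/34024579 - 269136 = -9832184747827/34024579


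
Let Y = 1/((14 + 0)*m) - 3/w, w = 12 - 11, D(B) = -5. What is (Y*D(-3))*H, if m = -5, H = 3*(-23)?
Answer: -14559/14 ≈ -1039.9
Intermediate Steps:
H = -69
w = 1
Y = -211/70 (Y = 1/((14 + 0)*(-5)) - 3/1 = -⅕/14 - 3*1 = (1/14)*(-⅕) - 3 = -1/70 - 3 = -211/70 ≈ -3.0143)
(Y*D(-3))*H = -211/70*(-5)*(-69) = (211/14)*(-69) = -14559/14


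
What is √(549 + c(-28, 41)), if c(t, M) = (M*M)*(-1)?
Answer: 2*I*√283 ≈ 33.645*I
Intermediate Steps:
c(t, M) = -M² (c(t, M) = M²*(-1) = -M²)
√(549 + c(-28, 41)) = √(549 - 1*41²) = √(549 - 1*1681) = √(549 - 1681) = √(-1132) = 2*I*√283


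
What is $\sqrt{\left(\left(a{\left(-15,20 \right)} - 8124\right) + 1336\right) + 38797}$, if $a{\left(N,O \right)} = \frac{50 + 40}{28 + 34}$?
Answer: $\frac{2 \sqrt{7690511}}{31} \approx 178.91$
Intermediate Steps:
$a{\left(N,O \right)} = \frac{45}{31}$ ($a{\left(N,O \right)} = \frac{90}{62} = 90 \cdot \frac{1}{62} = \frac{45}{31}$)
$\sqrt{\left(\left(a{\left(-15,20 \right)} - 8124\right) + 1336\right) + 38797} = \sqrt{\left(\left(\frac{45}{31} - 8124\right) + 1336\right) + 38797} = \sqrt{\left(- \frac{251799}{31} + 1336\right) + 38797} = \sqrt{- \frac{210383}{31} + 38797} = \sqrt{\frac{992324}{31}} = \frac{2 \sqrt{7690511}}{31}$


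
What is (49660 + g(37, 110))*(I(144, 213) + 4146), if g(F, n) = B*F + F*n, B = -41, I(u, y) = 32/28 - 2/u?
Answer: 15590451227/72 ≈ 2.1653e+8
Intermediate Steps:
I(u, y) = 8/7 - 2/u (I(u, y) = 32*(1/28) - 2/u = 8/7 - 2/u)
g(F, n) = -41*F + F*n
(49660 + g(37, 110))*(I(144, 213) + 4146) = (49660 + 37*(-41 + 110))*((8/7 - 2/144) + 4146) = (49660 + 37*69)*((8/7 - 2*1/144) + 4146) = (49660 + 2553)*((8/7 - 1/72) + 4146) = 52213*(569/504 + 4146) = 52213*(2090153/504) = 15590451227/72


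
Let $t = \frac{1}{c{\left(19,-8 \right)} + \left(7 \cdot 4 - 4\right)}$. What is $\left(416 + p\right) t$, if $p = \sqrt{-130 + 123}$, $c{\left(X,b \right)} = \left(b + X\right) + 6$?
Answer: $\frac{416}{41} + \frac{i \sqrt{7}}{41} \approx 10.146 + 0.06453 i$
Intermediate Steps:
$c{\left(X,b \right)} = 6 + X + b$ ($c{\left(X,b \right)} = \left(X + b\right) + 6 = 6 + X + b$)
$t = \frac{1}{41}$ ($t = \frac{1}{\left(6 + 19 - 8\right) + \left(7 \cdot 4 - 4\right)} = \frac{1}{17 + \left(28 - 4\right)} = \frac{1}{17 + 24} = \frac{1}{41} \approx 0.02439$)
$p = i \sqrt{7}$ ($p = \sqrt{-7} = i \sqrt{7} \approx 2.6458 i$)
$\left(416 + p\right) t = \left(416 + i \sqrt{7}\right) \frac{1}{41} = \frac{416}{41} + \frac{i \sqrt{7}}{41}$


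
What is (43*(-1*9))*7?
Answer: -2709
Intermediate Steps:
(43*(-1*9))*7 = (43*(-9))*7 = -387*7 = -2709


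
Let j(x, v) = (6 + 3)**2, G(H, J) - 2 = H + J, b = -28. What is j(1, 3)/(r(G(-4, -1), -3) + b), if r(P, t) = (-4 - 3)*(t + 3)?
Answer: -81/28 ≈ -2.8929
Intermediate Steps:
G(H, J) = 2 + H + J (G(H, J) = 2 + (H + J) = 2 + H + J)
r(P, t) = -21 - 7*t (r(P, t) = -7*(3 + t) = -21 - 7*t)
j(x, v) = 81 (j(x, v) = 9**2 = 81)
j(1, 3)/(r(G(-4, -1), -3) + b) = 81/((-21 - 7*(-3)) - 28) = 81/((-21 + 21) - 28) = 81/(0 - 28) = 81/(-28) = 81*(-1/28) = -81/28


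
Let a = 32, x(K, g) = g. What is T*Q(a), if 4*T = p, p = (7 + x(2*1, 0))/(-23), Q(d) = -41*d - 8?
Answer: 2310/23 ≈ 100.43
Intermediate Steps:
Q(d) = -8 - 41*d
p = -7/23 (p = (7 + 0)/(-23) = -1/23*7 = -7/23 ≈ -0.30435)
T = -7/92 (T = (¼)*(-7/23) = -7/92 ≈ -0.076087)
T*Q(a) = -7*(-8 - 41*32)/92 = -7*(-8 - 1312)/92 = -7/92*(-1320) = 2310/23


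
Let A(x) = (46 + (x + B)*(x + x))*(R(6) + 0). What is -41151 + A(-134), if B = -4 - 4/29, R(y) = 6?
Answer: 5256273/29 ≈ 1.8125e+5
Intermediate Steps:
B = -120/29 (B = -4 - 4/29 = -120/29 ≈ -4.1379)
A(x) = 276 + 12*x*(-120/29 + x) (A(x) = (46 + (x - 120/29)*(x + x))*(6 + 0) = (46 + (-120/29 + x)*(2*x))*6 = (46 + 2*x*(-120/29 + x))*6 = 276 + 12*x*(-120/29 + x))
-41151 + A(-134) = -41151 + (276 + 12*(-134)² - 1440/29*(-134)) = -41151 + (276 + 12*17956 + 192960/29) = -41151 + (276 + 215472 + 192960/29) = -41151 + 6449652/29 = 5256273/29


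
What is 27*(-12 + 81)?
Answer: 1863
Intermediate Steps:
27*(-12 + 81) = 27*69 = 1863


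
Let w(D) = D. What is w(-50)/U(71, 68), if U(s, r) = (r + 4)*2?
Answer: -25/72 ≈ -0.34722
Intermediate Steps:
U(s, r) = 8 + 2*r (U(s, r) = (4 + r)*2 = 8 + 2*r)
w(-50)/U(71, 68) = -50/(8 + 2*68) = -50/(8 + 136) = -50/144 = -50*1/144 = -25/72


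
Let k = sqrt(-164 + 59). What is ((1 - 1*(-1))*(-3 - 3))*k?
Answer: -12*I*sqrt(105) ≈ -122.96*I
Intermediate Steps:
k = I*sqrt(105) (k = sqrt(-105) = I*sqrt(105) ≈ 10.247*I)
((1 - 1*(-1))*(-3 - 3))*k = ((1 - 1*(-1))*(-3 - 3))*(I*sqrt(105)) = ((1 + 1)*(-6))*(I*sqrt(105)) = (2*(-6))*(I*sqrt(105)) = -12*I*sqrt(105)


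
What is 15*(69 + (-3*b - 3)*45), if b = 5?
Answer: -11115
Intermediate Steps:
15*(69 + (-3*b - 3)*45) = 15*(69 + (-3*5 - 3)*45) = 15*(69 + (-15 - 3)*45) = 15*(69 - 18*45) = 15*(69 - 810) = 15*(-741) = -11115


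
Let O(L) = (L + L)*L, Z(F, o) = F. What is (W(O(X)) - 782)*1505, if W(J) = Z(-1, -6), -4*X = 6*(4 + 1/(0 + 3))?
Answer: -1178415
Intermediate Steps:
X = -13/2 (X = -3*(4 + 1/(0 + 3))/2 = -3*(4 + 1/3)/2 = -3*(4 + ⅓)/2 = -3*13/(2*3) = -¼*26 = -13/2 ≈ -6.5000)
O(L) = 2*L² (O(L) = (2*L)*L = 2*L²)
W(J) = -1
(W(O(X)) - 782)*1505 = (-1 - 782)*1505 = -783*1505 = -1178415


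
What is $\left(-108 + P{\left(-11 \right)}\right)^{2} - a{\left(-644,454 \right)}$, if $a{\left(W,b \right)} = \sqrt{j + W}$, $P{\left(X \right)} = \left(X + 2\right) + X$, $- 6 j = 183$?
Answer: $16384 - \frac{i \sqrt{2698}}{2} \approx 16384.0 - 25.971 i$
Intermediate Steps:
$j = - \frac{61}{2}$ ($j = \left(- \frac{1}{6}\right) 183 = - \frac{61}{2} \approx -30.5$)
$P{\left(X \right)} = 2 + 2 X$ ($P{\left(X \right)} = \left(2 + X\right) + X = 2 + 2 X$)
$a{\left(W,b \right)} = \sqrt{- \frac{61}{2} + W}$
$\left(-108 + P{\left(-11 \right)}\right)^{2} - a{\left(-644,454 \right)} = \left(-108 + \left(2 + 2 \left(-11\right)\right)\right)^{2} - \frac{\sqrt{-122 + 4 \left(-644\right)}}{2} = \left(-108 + \left(2 - 22\right)\right)^{2} - \frac{\sqrt{-122 - 2576}}{2} = \left(-108 - 20\right)^{2} - \frac{\sqrt{-2698}}{2} = \left(-128\right)^{2} - \frac{i \sqrt{2698}}{2} = 16384 - \frac{i \sqrt{2698}}{2}$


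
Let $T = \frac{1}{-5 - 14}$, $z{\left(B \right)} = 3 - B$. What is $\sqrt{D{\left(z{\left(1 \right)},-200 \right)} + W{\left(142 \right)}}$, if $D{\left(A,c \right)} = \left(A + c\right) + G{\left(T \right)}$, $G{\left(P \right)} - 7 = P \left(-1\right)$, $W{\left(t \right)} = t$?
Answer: $\frac{i \sqrt{17670}}{19} \approx 6.9962 i$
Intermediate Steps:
$T = - \frac{1}{19}$ ($T = \frac{1}{-19} = - \frac{1}{19} \approx -0.052632$)
$G{\left(P \right)} = 7 - P$ ($G{\left(P \right)} = 7 + P \left(-1\right) = 7 - P$)
$D{\left(A,c \right)} = \frac{134}{19} + A + c$ ($D{\left(A,c \right)} = \left(A + c\right) + \left(7 - - \frac{1}{19}\right) = \left(A + c\right) + \left(7 + \frac{1}{19}\right) = \left(A + c\right) + \frac{134}{19} = \frac{134}{19} + A + c$)
$\sqrt{D{\left(z{\left(1 \right)},-200 \right)} + W{\left(142 \right)}} = \sqrt{\left(\frac{134}{19} + \left(3 - 1\right) - 200\right) + 142} = \sqrt{\left(\frac{134}{19} + 2 - 200\right) + 142} = \sqrt{- \frac{3628}{19} + 142} = \sqrt{- \frac{930}{19}} = \frac{i \sqrt{17670}}{19}$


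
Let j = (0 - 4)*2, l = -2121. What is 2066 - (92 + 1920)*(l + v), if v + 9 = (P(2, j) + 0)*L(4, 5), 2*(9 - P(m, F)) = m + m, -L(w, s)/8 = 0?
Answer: 4287626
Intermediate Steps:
L(w, s) = 0 (L(w, s) = -8*0 = 0)
j = -8 (j = -4*2 = -8)
P(m, F) = 9 - m (P(m, F) = 9 - (m + m)/2 = 9 - m)
v = -9 (v = -9 + ((9 - 1*2) + 0)*0 = -9 + ((9 - 2) + 0)*0 = -9 + (7 + 0)*0 = -9 + 7*0 = -9 + 0 = -9)
2066 - (92 + 1920)*(l + v) = 2066 - (92 + 1920)*(-2121 - 9) = 2066 - 2012*(-2130) = 2066 - 1*(-4285560) = 2066 + 4285560 = 4287626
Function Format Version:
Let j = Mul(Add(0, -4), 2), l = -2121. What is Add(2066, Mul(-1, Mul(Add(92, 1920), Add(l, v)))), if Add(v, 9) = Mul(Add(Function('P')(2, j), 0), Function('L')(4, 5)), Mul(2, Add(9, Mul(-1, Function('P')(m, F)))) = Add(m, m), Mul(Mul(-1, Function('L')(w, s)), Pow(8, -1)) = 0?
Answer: 4287626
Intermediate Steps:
Function('L')(w, s) = 0 (Function('L')(w, s) = Mul(-8, 0) = 0)
j = -8 (j = Mul(-4, 2) = -8)
Function('P')(m, F) = Add(9, Mul(-1, m)) (Function('P')(m, F) = Add(9, Mul(Rational(-1, 2), Add(m, m))) = Add(9, Mul(Rational(-1, 2), Mul(2, m))) = Add(9, Mul(-1, m)))
v = -9 (v = Add(-9, Mul(Add(Add(9, Mul(-1, 2)), 0), 0)) = Add(-9, Mul(Add(Add(9, -2), 0), 0)) = Add(-9, Mul(Add(7, 0), 0)) = Add(-9, Mul(7, 0)) = Add(-9, 0) = -9)
Add(2066, Mul(-1, Mul(Add(92, 1920), Add(l, v)))) = Add(2066, Mul(-1, Mul(Add(92, 1920), Add(-2121, -9)))) = Add(2066, Mul(-1, Mul(2012, -2130))) = Add(2066, Mul(-1, -4285560)) = Add(2066, 4285560) = 4287626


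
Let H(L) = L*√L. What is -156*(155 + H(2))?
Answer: -24180 - 312*√2 ≈ -24621.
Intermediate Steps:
H(L) = L^(3/2)
-156*(155 + H(2)) = -156*(155 + 2^(3/2)) = -156*(155 + 2*√2) = -24180 - 312*√2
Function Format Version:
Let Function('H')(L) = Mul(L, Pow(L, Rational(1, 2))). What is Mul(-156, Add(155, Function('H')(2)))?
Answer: Add(-24180, Mul(-312, Pow(2, Rational(1, 2)))) ≈ -24621.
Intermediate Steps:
Function('H')(L) = Pow(L, Rational(3, 2))
Mul(-156, Add(155, Function('H')(2))) = Mul(-156, Add(155, Pow(2, Rational(3, 2)))) = Mul(-156, Add(155, Mul(2, Pow(2, Rational(1, 2))))) = Add(-24180, Mul(-312, Pow(2, Rational(1, 2))))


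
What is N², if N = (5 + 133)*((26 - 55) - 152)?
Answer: 623900484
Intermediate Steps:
N = -24978 (N = 138*(-29 - 152) = 138*(-181) = -24978)
N² = (-24978)² = 623900484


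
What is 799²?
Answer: 638401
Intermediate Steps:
799² = 638401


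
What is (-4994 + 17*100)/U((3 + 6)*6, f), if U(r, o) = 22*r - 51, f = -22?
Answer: -1098/379 ≈ -2.8971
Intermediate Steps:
U(r, o) = -51 + 22*r
(-4994 + 17*100)/U((3 + 6)*6, f) = (-4994 + 17*100)/(-51 + 22*((3 + 6)*6)) = (-4994 + 1700)/(-51 + 22*(9*6)) = -3294/(-51 + 22*54) = -3294/(-51 + 1188) = -3294/1137 = -3294*1/1137 = -1098/379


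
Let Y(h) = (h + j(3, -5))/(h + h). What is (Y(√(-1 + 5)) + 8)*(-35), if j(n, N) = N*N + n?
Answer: -1085/2 ≈ -542.50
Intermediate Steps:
j(n, N) = n + N² (j(n, N) = N² + n = n + N²)
Y(h) = (28 + h)/(2*h) (Y(h) = (h + (3 + (-5)²))/(h + h) = (h + (3 + 25))/((2*h)) = (h + 28)*(1/(2*h)) = (28 + h)*(1/(2*h)) = (28 + h)/(2*h))
(Y(√(-1 + 5)) + 8)*(-35) = ((28 + √(-1 + 5))/(2*(√(-1 + 5))) + 8)*(-35) = ((28 + √4)/(2*(√4)) + 8)*(-35) = ((½)*(28 + 2)/2 + 8)*(-35) = ((½)*(½)*30 + 8)*(-35) = (15/2 + 8)*(-35) = (31/2)*(-35) = -1085/2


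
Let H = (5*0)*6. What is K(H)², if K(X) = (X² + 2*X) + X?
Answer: 0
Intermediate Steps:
H = 0 (H = 0*6 = 0)
K(X) = X² + 3*X
K(H)² = (0*(3 + 0))² = (0*3)² = 0² = 0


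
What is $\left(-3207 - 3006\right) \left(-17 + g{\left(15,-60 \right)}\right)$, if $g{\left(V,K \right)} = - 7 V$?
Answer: $757986$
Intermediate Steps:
$\left(-3207 - 3006\right) \left(-17 + g{\left(15,-60 \right)}\right) = \left(-3207 - 3006\right) \left(-17 - 105\right) = - 6213 \left(-17 - 105\right) = \left(-6213\right) \left(-122\right) = 757986$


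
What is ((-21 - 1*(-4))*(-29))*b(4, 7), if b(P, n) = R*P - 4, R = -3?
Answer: -7888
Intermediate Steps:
b(P, n) = -4 - 3*P (b(P, n) = -3*P - 4 = -4 - 3*P)
((-21 - 1*(-4))*(-29))*b(4, 7) = ((-21 - 1*(-4))*(-29))*(-4 - 3*4) = ((-21 + 4)*(-29))*(-4 - 12) = -17*(-29)*(-16) = 493*(-16) = -7888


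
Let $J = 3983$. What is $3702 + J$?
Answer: $7685$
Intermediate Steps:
$3702 + J = 3702 + 3983 = 7685$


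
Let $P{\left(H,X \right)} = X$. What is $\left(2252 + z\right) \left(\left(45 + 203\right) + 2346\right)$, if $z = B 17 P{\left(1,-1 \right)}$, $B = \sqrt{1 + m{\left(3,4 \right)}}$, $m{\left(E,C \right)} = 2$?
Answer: $5841688 - 44098 \sqrt{3} \approx 5.7653 \cdot 10^{6}$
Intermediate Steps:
$B = \sqrt{3}$ ($B = \sqrt{1 + 2} = \sqrt{3} \approx 1.732$)
$z = - 17 \sqrt{3}$ ($z = \sqrt{3} \cdot 17 \left(-1\right) = 17 \sqrt{3} \left(-1\right) = - 17 \sqrt{3} \approx -29.445$)
$\left(2252 + z\right) \left(\left(45 + 203\right) + 2346\right) = \left(2252 - 17 \sqrt{3}\right) \left(\left(45 + 203\right) + 2346\right) = \left(2252 - 17 \sqrt{3}\right) \left(248 + 2346\right) = \left(2252 - 17 \sqrt{3}\right) 2594 = 5841688 - 44098 \sqrt{3}$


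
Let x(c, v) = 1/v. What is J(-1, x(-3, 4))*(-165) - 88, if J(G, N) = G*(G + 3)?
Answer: 242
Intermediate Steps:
J(G, N) = G*(3 + G)
J(-1, x(-3, 4))*(-165) - 88 = -(3 - 1)*(-165) - 88 = -1*2*(-165) - 88 = -2*(-165) - 88 = 330 - 88 = 242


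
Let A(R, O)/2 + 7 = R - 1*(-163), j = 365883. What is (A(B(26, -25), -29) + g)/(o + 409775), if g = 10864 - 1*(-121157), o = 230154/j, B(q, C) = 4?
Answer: 16140440701/49976645493 ≈ 0.32296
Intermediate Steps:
o = 76718/121961 (o = 230154/365883 = 230154*(1/365883) = 76718/121961 ≈ 0.62904)
A(R, O) = 312 + 2*R (A(R, O) = -14 + 2*(R - 1*(-163)) = -14 + 2*(R + 163) = -14 + 2*(163 + R) = -14 + (326 + 2*R) = 312 + 2*R)
g = 132021 (g = 10864 + 121157 = 132021)
(A(B(26, -25), -29) + g)/(o + 409775) = ((312 + 2*4) + 132021)/(76718/121961 + 409775) = ((312 + 8) + 132021)/(49976645493/121961) = (320 + 132021)*(121961/49976645493) = 132341*(121961/49976645493) = 16140440701/49976645493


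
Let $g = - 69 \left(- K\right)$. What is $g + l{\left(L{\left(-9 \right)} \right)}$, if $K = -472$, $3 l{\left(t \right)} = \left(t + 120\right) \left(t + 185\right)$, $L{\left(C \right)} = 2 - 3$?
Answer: $- \frac{75808}{3} \approx -25269.0$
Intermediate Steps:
$L{\left(C \right)} = -1$ ($L{\left(C \right)} = 2 - 3 = -1$)
$l{\left(t \right)} = \frac{\left(120 + t\right) \left(185 + t\right)}{3}$ ($l{\left(t \right)} = \frac{\left(t + 120\right) \left(t + 185\right)}{3} = \frac{\left(120 + t\right) \left(185 + t\right)}{3}$)
$g = -32568$ ($g = - 69 \left(\left(-1\right) \left(-472\right)\right) = \left(-69\right) 472 = -32568$)
$g + l{\left(L{\left(-9 \right)} \right)} = -32568 + \left(7400 + \frac{\left(-1\right)^{2}}{3} + \frac{305}{3} \left(-1\right)\right) = -32568 + \left(7400 + \frac{1}{3} \cdot 1 - \frac{305}{3}\right) = -32568 + \left(7400 + \frac{1}{3} - \frac{305}{3}\right) = -32568 + \frac{21896}{3} = - \frac{75808}{3}$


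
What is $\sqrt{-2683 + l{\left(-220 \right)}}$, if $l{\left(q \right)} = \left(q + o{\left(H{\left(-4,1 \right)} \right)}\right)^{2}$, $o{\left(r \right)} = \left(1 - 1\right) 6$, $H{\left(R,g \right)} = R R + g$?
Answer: $7 \sqrt{933} \approx 213.82$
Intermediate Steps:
$H{\left(R,g \right)} = g + R^{2}$ ($H{\left(R,g \right)} = R^{2} + g = g + R^{2}$)
$o{\left(r \right)} = 0$ ($o{\left(r \right)} = 0 \cdot 6 = 0$)
$l{\left(q \right)} = q^{2}$ ($l{\left(q \right)} = \left(q + 0\right)^{2} = q^{2}$)
$\sqrt{-2683 + l{\left(-220 \right)}} = \sqrt{-2683 + \left(-220\right)^{2}} = \sqrt{-2683 + 48400} = \sqrt{45717} = 7 \sqrt{933}$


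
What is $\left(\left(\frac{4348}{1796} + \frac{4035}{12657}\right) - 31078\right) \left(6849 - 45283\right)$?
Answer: $\frac{2262487700405240}{1894331} \approx 1.1943 \cdot 10^{9}$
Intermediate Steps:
$\left(\left(\frac{4348}{1796} + \frac{4035}{12657}\right) - 31078\right) \left(6849 - 45283\right) = \left(\left(4348 \cdot \frac{1}{1796} + 4035 \cdot \frac{1}{12657}\right) - 31078\right) \left(-38434\right) = \left(\left(\frac{1087}{449} + \frac{1345}{4219}\right) - 31078\right) \left(-38434\right) = \left(\frac{5189958}{1894331} - 31078\right) \left(-38434\right) = \left(- \frac{58866828860}{1894331}\right) \left(-38434\right) = \frac{2262487700405240}{1894331}$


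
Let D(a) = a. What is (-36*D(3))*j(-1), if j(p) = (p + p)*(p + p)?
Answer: -432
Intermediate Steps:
j(p) = 4*p**2 (j(p) = (2*p)*(2*p) = 4*p**2)
(-36*D(3))*j(-1) = (-36*3)*(4*(-1)**2) = -432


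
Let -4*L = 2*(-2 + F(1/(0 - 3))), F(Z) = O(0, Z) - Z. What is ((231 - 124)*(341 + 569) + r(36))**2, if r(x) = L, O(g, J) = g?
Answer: 341318850625/36 ≈ 9.4811e+9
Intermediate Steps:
F(Z) = -Z (F(Z) = 0 - Z = -Z)
L = 5/6 (L = -(-2 - 1/(0 - 3))/2 = -(-2 - 1/(-3))/2 = -(-2 - 1*(-1/3))/2 = -(-2 + 1/3)/2 = -(-5)/(2*3) = -1/4*(-10/3) = 5/6 ≈ 0.83333)
r(x) = 5/6
((231 - 124)*(341 + 569) + r(36))**2 = ((231 - 124)*(341 + 569) + 5/6)**2 = (107*910 + 5/6)**2 = (97370 + 5/6)**2 = (584225/6)**2 = 341318850625/36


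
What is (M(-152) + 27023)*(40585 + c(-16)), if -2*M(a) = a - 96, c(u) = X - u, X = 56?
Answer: 1103715579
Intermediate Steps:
c(u) = 56 - u
M(a) = 48 - a/2 (M(a) = -(a - 96)/2 = -(-96 + a)/2 = 48 - a/2)
(M(-152) + 27023)*(40585 + c(-16)) = ((48 - ½*(-152)) + 27023)*(40585 + (56 - 1*(-16))) = ((48 + 76) + 27023)*(40585 + (56 + 16)) = (124 + 27023)*(40585 + 72) = 27147*40657 = 1103715579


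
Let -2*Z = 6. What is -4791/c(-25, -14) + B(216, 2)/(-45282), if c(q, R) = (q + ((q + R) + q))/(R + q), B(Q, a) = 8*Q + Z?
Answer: -2820349981/1343366 ≈ -2099.5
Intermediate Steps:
Z = -3 (Z = -1/2*6 = -3)
B(Q, a) = -3 + 8*Q (B(Q, a) = 8*Q - 3 = -3 + 8*Q)
c(q, R) = (R + 3*q)/(R + q) (c(q, R) = (q + ((R + q) + q))/(R + q) = (q + (R + 2*q))/(R + q) = (R + 3*q)/(R + q))
-4791/c(-25, -14) + B(216, 2)/(-45282) = -4791*(-14 - 25)/(-14 + 3*(-25)) + (-3 + 8*216)/(-45282) = -4791*(-39/(-14 - 75)) + (-3 + 1728)*(-1/45282) = -4791/((-1/39*(-89))) + 1725*(-1/45282) = -4791/89/39 - 575/15094 = -4791*39/89 - 575/15094 = -186849/89 - 575/15094 = -2820349981/1343366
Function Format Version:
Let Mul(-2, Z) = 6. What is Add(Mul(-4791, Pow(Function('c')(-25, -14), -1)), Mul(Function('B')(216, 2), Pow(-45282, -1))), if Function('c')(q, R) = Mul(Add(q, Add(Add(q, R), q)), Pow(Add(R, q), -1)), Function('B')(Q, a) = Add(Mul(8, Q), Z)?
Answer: Rational(-2820349981, 1343366) ≈ -2099.5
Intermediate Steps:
Z = -3 (Z = Mul(Rational(-1, 2), 6) = -3)
Function('B')(Q, a) = Add(-3, Mul(8, Q)) (Function('B')(Q, a) = Add(Mul(8, Q), -3) = Add(-3, Mul(8, Q)))
Function('c')(q, R) = Mul(Pow(Add(R, q), -1), Add(R, Mul(3, q))) (Function('c')(q, R) = Mul(Add(q, Add(Add(R, q), q)), Pow(Add(R, q), -1)) = Mul(Add(q, Add(R, Mul(2, q))), Pow(Add(R, q), -1)) = Mul(Add(R, Mul(3, q)), Pow(Add(R, q), -1)) = Mul(Pow(Add(R, q), -1), Add(R, Mul(3, q))))
Add(Mul(-4791, Pow(Function('c')(-25, -14), -1)), Mul(Function('B')(216, 2), Pow(-45282, -1))) = Add(Mul(-4791, Pow(Mul(Pow(Add(-14, -25), -1), Add(-14, Mul(3, -25))), -1)), Mul(Add(-3, Mul(8, 216)), Pow(-45282, -1))) = Add(Mul(-4791, Pow(Mul(Pow(-39, -1), Add(-14, -75)), -1)), Mul(Add(-3, 1728), Rational(-1, 45282))) = Add(Mul(-4791, Pow(Mul(Rational(-1, 39), -89), -1)), Mul(1725, Rational(-1, 45282))) = Add(Mul(-4791, Pow(Rational(89, 39), -1)), Rational(-575, 15094)) = Add(Mul(-4791, Rational(39, 89)), Rational(-575, 15094)) = Add(Rational(-186849, 89), Rational(-575, 15094)) = Rational(-2820349981, 1343366)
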